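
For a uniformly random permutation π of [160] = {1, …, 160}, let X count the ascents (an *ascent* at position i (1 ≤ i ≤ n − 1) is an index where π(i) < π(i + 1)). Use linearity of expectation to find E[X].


Write X = Σ X_I over i = 1, …, 159, with X_I the indicator of one ascent.
There are 159 indicators.
For each fixed i, the pair (π(i), π(i+1)) is a uniformly random ordered pair of distinct values from {1, …, 160}; by symmetry P[π(i) < π(i+1)] = 1/2.
By linearity: E[X] = 159 · (1/2) = (160 − 1) · (1/2) = 159/2 ≈ 79.50000.

E[X] = 159/2 = 79.50000.


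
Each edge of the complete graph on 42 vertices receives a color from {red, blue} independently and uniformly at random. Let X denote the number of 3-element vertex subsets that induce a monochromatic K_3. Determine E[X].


Let X = Σ_S X_S over the C(42, 3) = 11480 subsets S of size 3, where X_S = 1 if the K_3 on S is monochromatic.
For a fixed S, the K_3 on S has C(3, 2) = 3 edges. P[all 3 edges red] = (1/2)^3, and likewise for blue, so P[monochromatic] = 2·(1/2)^3 = 2^{1 − 3} = 1/4.
By linearity of expectation: E[X] = C(42, 3) · 2^{1 − 3} = 11480 · 1/4 = 2870.
Numerically: E[X] ≈ 2870.0000.

E[X] = C(42,3)·2^(1−C(3,2)) = 2870 ≈ 2870.0000.


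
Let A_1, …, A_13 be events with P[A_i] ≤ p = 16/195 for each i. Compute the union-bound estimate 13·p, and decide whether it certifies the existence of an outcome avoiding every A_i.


Union bound: P[∪_{i=1}^{13} A_i] ≤ Σ_i P[A_i] ≤ 13·p = 13·(16/195) = 16/15.
Numerically: 16/15 ≈ 1.0667.
Is 16/15 < 1? NO.
Since the bound 16/15 is ≥ 1, the union bound is uninformative here; it does NOT by itself certify existence.

13·p = 16/15 ≈ 1.0667; existence NOT certified by the union bound.


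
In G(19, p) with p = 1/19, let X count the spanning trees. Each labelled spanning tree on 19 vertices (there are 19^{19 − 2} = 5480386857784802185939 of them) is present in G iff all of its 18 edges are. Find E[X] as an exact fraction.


K_19 has 19^{19 − 2} = 5480386857784802185939 labelled spanning trees.
For each such spanning tree H, let X_H = 1 if all 18 edges of H are present in G. Then P[X_H = 1] = p^{18} = (1/19)^{18} = 1/104127350297911241532841.
By linearity: E[X] = Σ_H E[X_H] = 5480386857784802185939 · p^{18} = 5480386857784802185939 · 1/104127350297911241532841 = 1/19.
Numerically: E[X] ≈ 0.0526.

E[X] = 5480386857784802185939 · (1/19)^{18} = 1/19 ≈ 0.0526.


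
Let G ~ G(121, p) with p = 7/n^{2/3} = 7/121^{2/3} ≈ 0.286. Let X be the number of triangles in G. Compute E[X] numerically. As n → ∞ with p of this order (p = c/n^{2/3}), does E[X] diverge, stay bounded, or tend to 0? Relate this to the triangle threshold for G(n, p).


Number of potential triangles: C(121, 3) = 287980.
Each occurs with probability p³ ≈ (0.286)³ ≈ 2.34274e-02.
By linearity: E[X] = C(121, 3)·p³ ≈ 287980 · 2.34274e-02 ≈ 6746.612.
Since α = 2/3 < 1, p = c/n^{2/3} ≫ 1/n is above the triangle threshold p ~ 1/n. Asymptotically E[X] ~ (c³/6)·n^{3(1−α)} = (7³/6)·n^{1} → ∞; triangles are abundant w.h.p.

E[X] ≈ 6746.612; in regime p = Θ(1/n^{2/3}) E[X] diverges (above the triangle threshold p ~ 1/n).


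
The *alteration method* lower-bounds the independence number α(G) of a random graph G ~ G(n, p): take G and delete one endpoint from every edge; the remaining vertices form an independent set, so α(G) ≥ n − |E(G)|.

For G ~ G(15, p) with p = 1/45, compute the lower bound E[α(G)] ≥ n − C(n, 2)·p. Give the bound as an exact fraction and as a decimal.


E[|E(G)|] = C(15, 2)·p = 105 · (1/45) = 7/3.
E[α(G)] ≥ n − E[|E(G)|] = 15 − 7/3 = 38/3.
Numerically: ≈ 12.666667.
(This is only a lower bound; the true E[α(G)] may be larger.)

E[α(G)] ≥ 38/3 ≈ 12.666667.


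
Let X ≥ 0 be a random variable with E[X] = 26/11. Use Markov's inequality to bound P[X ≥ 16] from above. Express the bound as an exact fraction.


μ = E[X] = 26/11, a = 16.
Markov: P[X ≥ 16] ≤ μ/a = (26/11)/16 = 13/88.
Numerically: ≈ 0.147727.
(Since a = 16 > μ = 2.363636, the bound 13/88 is < 1 and informative.)

P[X ≥ 16] ≤ 13/88 ≈ 0.147727.


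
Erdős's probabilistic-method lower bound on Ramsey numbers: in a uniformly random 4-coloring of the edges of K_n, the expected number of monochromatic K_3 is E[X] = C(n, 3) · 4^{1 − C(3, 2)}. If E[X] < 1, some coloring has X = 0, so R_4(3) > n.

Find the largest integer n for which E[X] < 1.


We need C(n, 3) · 4^{1 − 3} < 1, i.e. C(n, 3) < 4^{3 − 1} = 16.
Check values of n near the boundary:
  n = 3: C(3, 3) = 1; 1 < 16? YES
  n = 4: C(4, 3) = 4; 4 < 16? YES
  n = 5: C(5, 3) = 10; 10 < 16? YES
  n = 6: C(6, 3) = 20; 20 < 16? NO
The largest n with C(n, 3) < 16 is n = 5 (where E[X] = 5/8 ≈ 0.625). Hence R_4(3) > 5, i.e. R_4(3) ≥ 6.

Largest n = 5; hence R_4(3) > 5.


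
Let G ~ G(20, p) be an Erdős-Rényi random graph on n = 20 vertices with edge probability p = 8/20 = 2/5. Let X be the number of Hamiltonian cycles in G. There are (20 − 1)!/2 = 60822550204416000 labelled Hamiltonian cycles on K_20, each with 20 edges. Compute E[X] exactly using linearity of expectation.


K_20 has (20 − 1)!/2 = 60822550204416000 labelled Hamiltonian cycles.
For each such Hamiltonian cycle H, let X_H = 1 if all 20 edges of H are present in G. Then P[X_H = 1] = p^{20} = (2/5)^{20} = 1048576/95367431640625.
By linearity: E[X] = Σ_H E[X_H] = 60822550204416000 · p^{20} = 60822550204416000 · 1048576/95367431640625 = 510216531225165692928/762939453125.
Numerically: E[X] ≈ 6.688e+08.

E[X] = 60822550204416000 · (2/5)^{20} = 510216531225165692928/762939453125 ≈ 6.688e+08.


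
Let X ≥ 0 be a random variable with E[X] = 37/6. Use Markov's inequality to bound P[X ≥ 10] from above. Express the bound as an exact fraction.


μ = E[X] = 37/6, a = 10.
Markov: P[X ≥ 10] ≤ μ/a = (37/6)/10 = 37/60.
Numerically: ≈ 0.617.
(Since a = 10 > μ = 6.167, the bound 37/60 is < 1 and informative.)

P[X ≥ 10] ≤ 37/60 ≈ 0.617.


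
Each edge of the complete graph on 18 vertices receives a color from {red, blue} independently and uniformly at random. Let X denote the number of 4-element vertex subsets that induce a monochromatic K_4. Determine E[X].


Let X = Σ_S X_S over the C(18, 4) = 3060 subsets S of size 4, where X_S = 1 if the K_4 on S is monochromatic.
For a fixed S, the K_4 on S has C(4, 2) = 6 edges. P[all 6 edges red] = (1/2)^6, and likewise for blue, so P[monochromatic] = 2·(1/2)^6 = 2^{1 − 6} = 1/32.
Summing: E[X] = C(18, 4) · 2^{1 − 6} = 3060 · 1/32 = 765/8.
Numerically: E[X] ≈ 95.62500.

E[X] = C(18,4)·2^(1−C(4,2)) = 765/8 ≈ 95.62500.


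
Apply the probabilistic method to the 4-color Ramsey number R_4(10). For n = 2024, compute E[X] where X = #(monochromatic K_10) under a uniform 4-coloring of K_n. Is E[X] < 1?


E[X] = C(2024, 10) · 4^{1 − 45} = 310936101848269937576192656 · 4^{−44} = 310936101848269937576192656/309485009821345068724781056.
As a reduced fraction: E[X] = 19433506365516871098512041/19342813113834066795298816 ≈ 1.0046887.
Is E[X] < 1? NO.
Since E[X] ≥ 1, the first-moment bound is inconclusive at n = 2024; it does NOT by itself certify R_4(10) > 2024.

E[X] = 19433506365516871098512041/19342813113834066795298816 ≈ 1.0046887; E[X] ≥ 1; first-moment method inconclusive here.


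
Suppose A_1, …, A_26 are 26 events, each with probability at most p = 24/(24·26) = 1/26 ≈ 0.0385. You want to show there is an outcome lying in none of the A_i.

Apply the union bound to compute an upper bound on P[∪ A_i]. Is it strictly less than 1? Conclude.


Union bound: P[∪_{i=1}^{26} A_i] ≤ Σ_i P[A_i] ≤ 26·p = 26·(1/26) = 1.
Numerically: 1 ≈ 1.0000.
Is 1 < 1? NO.
Since the bound 1 is ≥ 1, the union bound is uninformative here; it does NOT by itself certify existence.

26·p = 1 ≈ 1.0000; existence NOT certified by the union bound.


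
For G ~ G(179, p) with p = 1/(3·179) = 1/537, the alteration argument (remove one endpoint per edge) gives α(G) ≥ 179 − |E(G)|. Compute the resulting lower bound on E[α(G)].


E[|E(G)|] = C(179, 2)·p = 15931 · (1/537) = 89/3.
E[α(G)] ≥ n − E[|E(G)|] = 179 − 89/3 = 448/3.
Numerically: ≈ 149.3333.
(This is only a lower bound; the true E[α(G)] may be larger.)

E[α(G)] ≥ 448/3 ≈ 149.3333.


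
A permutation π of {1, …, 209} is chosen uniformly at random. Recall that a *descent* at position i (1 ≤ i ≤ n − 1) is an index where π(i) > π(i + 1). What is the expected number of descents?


Write X = Σ X_I over i = 1, …, 208, with X_I the indicator of one descent.
There are 208 indicators.
For each fixed i, the pair (π(i), π(i+1)) is a uniformly random ordered pair of distinct values from {1, …, 209}; by symmetry P[π(i) > π(i+1)] = 1/2.
By linearity: E[X] = 208 · (1/2) = (209 − 1) · (1/2) = 104 ≈ 104.0000.

E[X] = 104 = 104.0000.


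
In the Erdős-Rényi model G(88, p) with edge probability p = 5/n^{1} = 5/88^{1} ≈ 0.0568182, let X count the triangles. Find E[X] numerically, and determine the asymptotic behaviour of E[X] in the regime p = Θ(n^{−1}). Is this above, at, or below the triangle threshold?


Number of potential triangles: C(88, 3) = 109736.
Each occurs with probability p³ ≈ (0.0568182)³ ≈ 1.83426465e-04.
By linearity: E[X] = C(88, 3)·p³ ≈ 109736 · 1.83426465e-04 ≈ 20.128487.
Here α = 1, so p = 5/n is exactly at the triangle threshold p ~ 1/n. Asymptotically E[X] → c³/6 = 5³/6 = 125/6 ≈ 20.833333, a bounded constant. In this regime the triangle count is asymptotically Poisson(c³/6).

E[X] ≈ 20.128487; in regime p = Θ(1/n^{1}) E[X] stays bounded (at the triangle threshold p ~ 1/n).


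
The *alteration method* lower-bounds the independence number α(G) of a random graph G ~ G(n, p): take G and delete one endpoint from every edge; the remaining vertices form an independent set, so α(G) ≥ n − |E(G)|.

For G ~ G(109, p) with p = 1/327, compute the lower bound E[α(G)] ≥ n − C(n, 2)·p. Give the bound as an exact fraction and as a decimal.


E[|E(G)|] = C(109, 2)·p = 5886 · (1/327) = 18.
E[α(G)] ≥ n − E[|E(G)|] = 109 − 18 = 91.
Numerically: ≈ 91.000000.
(This is only a lower bound; the true E[α(G)] may be larger.)

E[α(G)] ≥ 91 ≈ 91.000000.


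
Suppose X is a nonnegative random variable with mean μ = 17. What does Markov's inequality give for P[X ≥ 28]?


μ = E[X] = 17, a = 28.
Markov: P[X ≥ 28] ≤ μ/a = (17)/28 = 17/28.
Numerically: ≈ 0.607143.
(Since a = 28 > μ = 17.000000, the bound 17/28 is < 1 and informative.)

P[X ≥ 28] ≤ 17/28 ≈ 0.607143.


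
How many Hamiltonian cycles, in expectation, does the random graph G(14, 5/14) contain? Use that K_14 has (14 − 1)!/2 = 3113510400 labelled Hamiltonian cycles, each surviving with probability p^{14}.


K_14 has (14 − 1)!/2 = 3113510400 labelled Hamiltonian cycles.
For each such Hamiltonian cycle H, let X_H = 1 if all 14 edges of H are present in G. Then P[X_H = 1] = p^{14} = (5/14)^{14} = 6103515625/11112006825558016.
Summing the indicators: E[X] = Σ_H E[X_H] = 3113510400 · p^{14} = 3113510400 · 6103515625/11112006825558016 = 5302276611328125/3100448333024.
Numerically: E[X] ≈ 1.71e+03.

E[X] = 3113510400 · (5/14)^{14} = 5302276611328125/3100448333024 ≈ 1.71e+03.


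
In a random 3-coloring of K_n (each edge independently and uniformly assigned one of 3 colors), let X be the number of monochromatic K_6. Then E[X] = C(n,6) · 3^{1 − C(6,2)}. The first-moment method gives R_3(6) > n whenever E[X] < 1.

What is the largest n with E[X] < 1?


We need C(n, 6) · 3^{1 − 15} < 1, i.e. C(n, 6) < 3^{15 − 1} = 4782969.
Check values of n near the boundary:
  n = 35: C(35, 6) = 1623160; 1623160 < 4782969? YES
  n = 36: C(36, 6) = 1947792; 1947792 < 4782969? YES
  n = 37: C(37, 6) = 2324784; 2324784 < 4782969? YES
  n = 38: C(38, 6) = 2760681; 2760681 < 4782969? YES
  n = 39: C(39, 6) = 3262623; 3262623 < 4782969? YES
  n = 40: C(40, 6) = 3838380; 3838380 < 4782969? YES
  n = 41: C(41, 6) = 4496388; 4496388 < 4782969? YES
  n = 42: C(42, 6) = 5245786; 5245786 < 4782969? NO
  n = 43: C(43, 6) = 6096454; 6096454 < 4782969? NO
The largest n with C(n, 6) < 4782969 is n = 41 (where E[X] = 1498796/1594323 ≈ 0.940083). Hence R_3(6) > 41, i.e. R_3(6) ≥ 42.

Largest n = 41; hence R_3(6) > 41.


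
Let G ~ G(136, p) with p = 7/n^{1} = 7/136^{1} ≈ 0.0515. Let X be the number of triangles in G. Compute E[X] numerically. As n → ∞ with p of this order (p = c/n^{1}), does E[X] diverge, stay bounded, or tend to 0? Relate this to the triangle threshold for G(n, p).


Number of potential triangles: C(136, 3) = 410040.
Each occurs with probability p³ ≈ (0.0515)³ ≈ 1.36357e-04.
By linearity: E[X] = C(136, 3)·p³ ≈ 410040 · 1.36357e-04 ≈ 55.912.
Here α = 1, so p = 7/n is exactly at the triangle threshold p ~ 1/n. Asymptotically E[X] → c³/6 = 7³/6 = 343/6 ≈ 57.167, a bounded constant. In this regime the triangle count is asymptotically Poisson(c³/6).

E[X] ≈ 55.912; in regime p = Θ(1/n^{1}) E[X] stays bounded (at the triangle threshold p ~ 1/n).


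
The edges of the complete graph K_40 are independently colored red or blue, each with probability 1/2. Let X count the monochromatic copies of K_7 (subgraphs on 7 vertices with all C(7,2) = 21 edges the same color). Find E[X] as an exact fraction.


Let X = Σ_S X_S over the C(40, 7) = 18643560 subsets S of size 7, where X_S = 1 if the K_7 on S is monochromatic.
For a fixed S, the K_7 on S has C(7, 2) = 21 edges. P[all 21 edges red] = (1/2)^21, and likewise for blue, so P[monochromatic] = 2·(1/2)^21 = 2^{1 − 21} = 1/1048576.
By linearity: E[X] = C(40, 7) · 2^{1 − 21} = 18643560 · 1/1048576 = 2330445/131072.
Numerically: E[X] ≈ 17.7799.

E[X] = C(40,7)·2^(1−C(7,2)) = 2330445/131072 ≈ 17.7799.


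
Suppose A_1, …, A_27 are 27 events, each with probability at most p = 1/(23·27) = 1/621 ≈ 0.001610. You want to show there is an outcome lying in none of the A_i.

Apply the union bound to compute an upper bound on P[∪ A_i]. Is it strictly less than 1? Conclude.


Union bound: P[∪_{i=1}^{27} A_i] ≤ Σ_i P[A_i] ≤ 27·p = 27·(1/621) = 1/23.
Numerically: 1/23 ≈ 0.043478.
Is 1/23 < 1? YES.
Since P[∪ A_i] ≤ 1/23 < 1, the complement has P[∩ A_i^c] ≥ 1 − 1/23 = 22/23 > 0, so some outcome avoids every A_i.

27·p = 1/23 ≈ 0.043478; existence CERTIFIED by the union bound.


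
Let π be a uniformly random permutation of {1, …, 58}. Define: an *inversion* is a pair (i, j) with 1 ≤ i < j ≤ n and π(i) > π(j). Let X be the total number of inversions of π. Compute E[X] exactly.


Write X = Σ X_I over the C(58, 2) = 1653 pairs i < j, with X_I the indicator of one inversion.
There are 1653 indicators.
For each fixed pair i < j, the values π(i) and π(j) are two distinct elements of {1, …, 58} in uniformly random order; by symmetry P[π(i) > π(j)] = 1/2.
By linearity: E[X] = 1653 · (1/2) = C(58, 2) · (1/2) = 1653/2 = 1653/2 ≈ 826.5000.

E[X] = 1653/2 = 826.5000.


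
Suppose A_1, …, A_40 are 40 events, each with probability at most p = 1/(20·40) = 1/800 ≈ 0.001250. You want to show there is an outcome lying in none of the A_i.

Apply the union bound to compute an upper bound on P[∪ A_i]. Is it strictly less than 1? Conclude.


Union bound: P[∪_{i=1}^{40} A_i] ≤ Σ_i P[A_i] ≤ 40·p = 40·(1/800) = 1/20.
Numerically: 1/20 ≈ 0.050000.
Is 1/20 < 1? YES.
Since P[∪ A_i] ≤ 1/20 < 1, the complement has P[∩ A_i^c] ≥ 1 − 1/20 = 19/20 > 0, so some outcome avoids every A_i.

40·p = 1/20 ≈ 0.050000; existence CERTIFIED by the union bound.


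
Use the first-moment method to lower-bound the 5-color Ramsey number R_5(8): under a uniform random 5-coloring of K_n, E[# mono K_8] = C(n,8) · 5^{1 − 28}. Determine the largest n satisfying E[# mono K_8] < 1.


We need C(n, 8) · 5^{1 − 28} < 1, i.e. C(n, 8) < 5^{28 − 1} = 7450580596923828125.
Check values of n near the boundary:
  n = 859: C(859, 8) = 7115855595170747139; 7115855595170747139 < 7450580596923828125? YES
  n = 860: C(860, 8) = 7182671140665308145; 7182671140665308145 < 7450580596923828125? YES
  n = 861: C(861, 8) = 7250034996615275865; 7250034996615275865 < 7450580596923828125? YES
  n = 862: C(862, 8) = 7317951015318931845; 7317951015318931845 < 7450580596923828125? YES
  n = 863: C(863, 8) = 7386423071602617757; 7386423071602617757 < 7450580596923828125? YES
  n = 864: C(864, 8) = 7455455062926006708; 7455455062926006708 < 7450580596923828125? NO
  n = 865: C(865, 8) = 7525050909487743060; 7525050909487743060 < 7450580596923828125? NO
  n = 866: C(866, 8) = 7595214554331451620; 7595214554331451620 < 7450580596923828125? NO
The largest n with C(n, 8) < 7450580596923828125 is n = 863 (where E[X] = 7386423071602617757/7450580596923828125 ≈ 0.991389). Hence R_5(8) > 863, i.e. R_5(8) ≥ 864.

Largest n = 863; hence R_5(8) > 863.


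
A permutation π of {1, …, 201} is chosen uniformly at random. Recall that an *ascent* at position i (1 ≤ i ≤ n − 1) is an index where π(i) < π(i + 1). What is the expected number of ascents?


Write X = Σ X_I over i = 1, …, 200, with X_I the indicator of one ascent.
There are 200 indicators.
For each fixed i, the pair (π(i), π(i+1)) is a uniformly random ordered pair of distinct values from {1, …, 201}; by symmetry P[π(i) < π(i+1)] = 1/2.
By linearity: E[X] = 200 · (1/2) = (201 − 1) · (1/2) = 100 ≈ 100.000.

E[X] = 100 = 100.000.


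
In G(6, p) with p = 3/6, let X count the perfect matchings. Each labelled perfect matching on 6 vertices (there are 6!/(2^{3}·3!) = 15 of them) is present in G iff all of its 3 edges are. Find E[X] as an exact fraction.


K_6 has 6!/(2^{3}·3!) = 15 labelled perfect matchings.
For each such perfect matching H, let X_H = 1 if all 3 edges of H are present in G. Then P[X_H = 1] = p^{3} = (1/2)^{3} = 1/8.
By linearity: E[X] = Σ_H E[X_H] = 15 · p^{3} = 15 · 1/8 = 15/8.
Numerically: E[X] ≈ 1.875.

E[X] = 15 · (1/2)^{3} = 15/8 ≈ 1.875.


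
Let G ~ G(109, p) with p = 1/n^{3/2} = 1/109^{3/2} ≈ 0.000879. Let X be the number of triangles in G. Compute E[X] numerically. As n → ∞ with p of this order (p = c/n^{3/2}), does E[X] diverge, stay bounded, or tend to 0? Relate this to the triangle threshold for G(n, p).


Number of potential triangles: C(109, 3) = 209934.
Each occurs with probability p³ ≈ (0.000879)³ ≈ 6.78548e-10.
By linearity: E[X] = C(109, 3)·p³ ≈ 209934 · 6.78548e-10 ≈ 0.000.
Since α = 3/2 > 1, p = c/n^{3/2} = o(1/n) is below the triangle threshold p ~ 1/n. Asymptotically E[X] ~ (c³/6)·n^{3(1−α)} = (1³/6)·n^{-1.5} → 0, so by Markov's inequality G has no triangles w.h.p.

E[X] ≈ 0.000; in regime p = Θ(1/n^{3/2}) E[X] tends to 0 (below the triangle threshold p ~ 1/n).


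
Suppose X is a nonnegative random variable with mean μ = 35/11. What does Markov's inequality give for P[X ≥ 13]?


μ = E[X] = 35/11, a = 13.
Markov: P[X ≥ 13] ≤ μ/a = (35/11)/13 = 35/143.
Numerically: ≈ 0.244755.
(Since a = 13 > μ = 3.181818, the bound 35/143 is < 1 and informative.)

P[X ≥ 13] ≤ 35/143 ≈ 0.244755.


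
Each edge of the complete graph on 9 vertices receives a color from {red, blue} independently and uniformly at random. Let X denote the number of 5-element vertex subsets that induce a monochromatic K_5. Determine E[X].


Let X = Σ_S X_S over the C(9, 5) = 126 subsets S of size 5, where X_S = 1 if the K_5 on S is monochromatic.
For a fixed S, the K_5 on S has C(5, 2) = 10 edges. P[all 10 edges red] = (1/2)^10, and likewise for blue, so P[monochromatic] = 2·(1/2)^10 = 2^{1 − 10} = 1/512.
Summing: E[X] = C(9, 5) · 2^{1 − 10} = 126 · 1/512 = 63/256.
Numerically: E[X] ≈ 0.246.

E[X] = C(9,5)·2^(1−C(5,2)) = 63/256 ≈ 0.246.


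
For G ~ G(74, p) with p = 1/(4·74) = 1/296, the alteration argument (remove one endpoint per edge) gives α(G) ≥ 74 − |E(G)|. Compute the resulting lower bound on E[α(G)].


E[|E(G)|] = C(74, 2)·p = 2701 · (1/296) = 73/8.
E[α(G)] ≥ n − E[|E(G)|] = 74 − 73/8 = 519/8.
Numerically: ≈ 64.875.
(This is only a lower bound; the true E[α(G)] may be larger.)

E[α(G)] ≥ 519/8 ≈ 64.875.


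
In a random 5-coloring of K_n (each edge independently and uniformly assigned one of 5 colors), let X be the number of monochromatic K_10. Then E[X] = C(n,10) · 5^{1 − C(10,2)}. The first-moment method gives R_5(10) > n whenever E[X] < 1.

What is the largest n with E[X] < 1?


We need C(n, 10) · 5^{1 − 45} < 1, i.e. C(n, 10) < 5^{45 − 1} = 5684341886080801486968994140625.
Check values of n near the boundary:
  n = 5390: C(5390, 10) = 5655833965919099070255434039753; 5655833965919099070255434039753 < 5684341886080801486968994140625? YES
  n = 5391: C(5391, 10) = 5666344714787188828795213697883; 5666344714787188828795213697883 < 5684341886080801486968994140625? YES
  n = 5392: C(5392, 10) = 5676873040158402483252283957448; 5676873040158402483252283957448 < 5684341886080801486968994140625? YES
  n = 5393: C(5393, 10) = 5687418968154238267170642278008; 5687418968154238267170642278008 < 5684341886080801486968994140625? NO
  n = 5394: C(5394, 10) = 5697982524930156243149785372878; 5697982524930156243149785372878 < 5684341886080801486968994140625? NO
The largest n with C(n, 10) < 5684341886080801486968994140625 is n = 5392 (where E[X] = 5676873040158402483252283957448/5684341886080801486968994140625 ≈ 0.9986861). Hence R_5(10) > 5392, i.e. R_5(10) ≥ 5393.

Largest n = 5392; hence R_5(10) > 5392.


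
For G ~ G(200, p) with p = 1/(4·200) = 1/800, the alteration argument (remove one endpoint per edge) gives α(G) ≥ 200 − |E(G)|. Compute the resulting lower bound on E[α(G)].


E[|E(G)|] = C(200, 2)·p = 19900 · (1/800) = 199/8.
E[α(G)] ≥ n − E[|E(G)|] = 200 − 199/8 = 1401/8.
Numerically: ≈ 175.1250.
(This is only a lower bound; the true E[α(G)] may be larger.)

E[α(G)] ≥ 1401/8 ≈ 175.1250.


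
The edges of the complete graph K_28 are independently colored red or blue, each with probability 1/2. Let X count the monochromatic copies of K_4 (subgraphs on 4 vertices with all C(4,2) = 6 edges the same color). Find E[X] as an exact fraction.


Let X = Σ_S X_S over the C(28, 4) = 20475 subsets S of size 4, where X_S = 1 if the K_4 on S is monochromatic.
For a fixed S, the K_4 on S has C(4, 2) = 6 edges. P[all 6 edges red] = (1/2)^6, and likewise for blue, so P[monochromatic] = 2·(1/2)^6 = 2^{1 − 6} = 1/32.
By linearity: E[X] = C(28, 4) · 2^{1 − 6} = 20475 · 1/32 = 20475/32.
Numerically: E[X] ≈ 639.843750.

E[X] = C(28,4)·2^(1−C(4,2)) = 20475/32 ≈ 639.843750.


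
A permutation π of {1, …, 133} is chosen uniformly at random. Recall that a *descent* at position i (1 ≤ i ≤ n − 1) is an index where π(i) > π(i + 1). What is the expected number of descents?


Write X = Σ X_I over i = 1, …, 132, with X_I the indicator of one descent.
There are 132 indicators.
For each fixed i, the pair (π(i), π(i+1)) is a uniformly random ordered pair of distinct values from {1, …, 133}; by symmetry P[π(i) > π(i+1)] = 1/2.
By linearity: E[X] = 132 · (1/2) = (133 − 1) · (1/2) = 66 ≈ 66.000000.

E[X] = 66 = 66.000000.


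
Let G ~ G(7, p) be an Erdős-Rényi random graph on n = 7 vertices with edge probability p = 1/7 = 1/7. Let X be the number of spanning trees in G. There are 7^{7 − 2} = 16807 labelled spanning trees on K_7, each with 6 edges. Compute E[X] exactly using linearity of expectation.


K_7 has 7^{7 − 2} = 16807 labelled spanning trees.
For each such spanning tree H, let X_H = 1 if all 6 edges of H are present in G. Then P[X_H = 1] = p^{6} = (1/7)^{6} = 1/117649.
By linearity: E[X] = Σ_H E[X_H] = 16807 · p^{6} = 16807 · 1/117649 = 1/7.
Numerically: E[X] ≈ 0.142857.

E[X] = 16807 · (1/7)^{6} = 1/7 ≈ 0.142857.


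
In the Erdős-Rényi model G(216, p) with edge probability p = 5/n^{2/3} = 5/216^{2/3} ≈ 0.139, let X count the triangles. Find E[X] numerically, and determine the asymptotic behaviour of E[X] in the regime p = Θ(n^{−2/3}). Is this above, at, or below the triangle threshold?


Number of potential triangles: C(216, 3) = 1656360.
Each occurs with probability p³ ≈ (0.139)³ ≈ 2.67918e-03.
By linearity: E[X] = C(216, 3)·p³ ≈ 1656360 · 2.67918e-03 ≈ 4437.693.
Since α = 2/3 < 1, p = c/n^{2/3} ≫ 1/n is above the triangle threshold p ~ 1/n. Asymptotically E[X] ~ (c³/6)·n^{3(1−α)} = (5³/6)·n^{1} → ∞; triangles are abundant w.h.p.

E[X] ≈ 4437.693; in regime p = Θ(1/n^{2/3}) E[X] diverges (above the triangle threshold p ~ 1/n).


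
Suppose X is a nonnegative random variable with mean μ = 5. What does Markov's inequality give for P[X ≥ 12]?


μ = E[X] = 5, a = 12.
Markov: P[X ≥ 12] ≤ μ/a = (5)/12 = 5/12.
Numerically: ≈ 0.4167.
(Since a = 12 > μ = 5.0000, the bound 5/12 is < 1 and informative.)

P[X ≥ 12] ≤ 5/12 ≈ 0.4167.


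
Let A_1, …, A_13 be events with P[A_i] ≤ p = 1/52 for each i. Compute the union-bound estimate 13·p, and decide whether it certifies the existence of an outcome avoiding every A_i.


Union bound: P[∪_{i=1}^{13} A_i] ≤ Σ_i P[A_i] ≤ 13·p = 13·(1/52) = 1/4.
Numerically: 1/4 ≈ 0.2500.
Is 1/4 < 1? YES.
Since P[∪ A_i] ≤ 1/4 < 1, the complement has P[∩ A_i^c] ≥ 1 − 1/4 = 3/4 > 0, so some outcome avoids every A_i.

13·p = 1/4 ≈ 0.2500; existence CERTIFIED by the union bound.


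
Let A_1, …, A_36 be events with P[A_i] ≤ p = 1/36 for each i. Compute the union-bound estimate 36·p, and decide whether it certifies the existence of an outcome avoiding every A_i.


Union bound: P[∪_{i=1}^{36} A_i] ≤ Σ_i P[A_i] ≤ 36·p = 36·(1/36) = 1.
Numerically: 1 ≈ 1.000.
Is 1 < 1? NO.
Since the bound 1 is ≥ 1, the union bound is uninformative here; it does NOT by itself certify existence.

36·p = 1 ≈ 1.000; existence NOT certified by the union bound.


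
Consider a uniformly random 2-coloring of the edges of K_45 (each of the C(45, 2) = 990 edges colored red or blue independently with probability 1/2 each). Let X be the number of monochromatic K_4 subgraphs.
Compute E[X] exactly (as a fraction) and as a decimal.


Let X = Σ_S X_S over the C(45, 4) = 148995 subsets S of size 4, where X_S = 1 if the K_4 on S is monochromatic.
For a fixed S, the K_4 on S has C(4, 2) = 6 edges. P[all 6 edges red] = (1/2)^6, and likewise for blue, so P[monochromatic] = 2·(1/2)^6 = 2^{1 − 6} = 1/32.
By linearity: E[X] = C(45, 4) · 2^{1 − 6} = 148995 · 1/32 = 148995/32.
Numerically: E[X] ≈ 4656.0938.

E[X] = C(45,4)·2^(1−C(4,2)) = 148995/32 ≈ 4656.0938.


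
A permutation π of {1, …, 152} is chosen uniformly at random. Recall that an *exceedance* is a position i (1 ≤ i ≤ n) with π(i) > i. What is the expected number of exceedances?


Write X = Σ_{i=1}^{152} X_i, where X_i = 1_{π(i) > i}.
For each fixed i, π(i) is uniform over {1, …, 152} (marginal of a uniform permutation), so P[π(i) > i] = (n − i)/n. Summing: Σ_{i=1}^{152} (n − i)/n = (0 + 1 + … + 151)/152 = 152(152 − 1)/(2·152) = (152 − 1)/2.
Hence E[X] = Σ_{i=1}^{152} (152 − i)/152 = 151/2 ≈ 75.500000.

E[X] = 151/2 = 75.500000.


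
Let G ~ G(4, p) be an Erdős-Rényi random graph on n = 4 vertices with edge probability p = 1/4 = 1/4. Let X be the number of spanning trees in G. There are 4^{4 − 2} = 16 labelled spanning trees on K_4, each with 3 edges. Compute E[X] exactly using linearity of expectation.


K_4 has 4^{4 − 2} = 16 labelled spanning trees.
For each such spanning tree H, let X_H = 1 if all 3 edges of H are present in G. Then P[X_H = 1] = p^{3} = (1/4)^{3} = 1/64.
By linearity of expectation: E[X] = Σ_H E[X_H] = 16 · p^{3} = 16 · 1/64 = 1/4.
Numerically: E[X] ≈ 0.25.

E[X] = 16 · (1/4)^{3} = 1/4 ≈ 0.25.


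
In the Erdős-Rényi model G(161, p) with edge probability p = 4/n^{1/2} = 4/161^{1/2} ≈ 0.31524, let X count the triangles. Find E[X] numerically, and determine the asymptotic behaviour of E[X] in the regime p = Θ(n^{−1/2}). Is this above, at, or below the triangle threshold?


Number of potential triangles: C(161, 3) = 682640.
Each occurs with probability p³ ≈ (0.31524)³ ≈ 3.1328612e-02.
By linearity: E[X] = C(161, 3)·p³ ≈ 682640 · 3.1328612e-02 ≈ 21386.16398.
Since α = 1/2 < 1, p = c/n^{1/2} ≫ 1/n is above the triangle threshold p ~ 1/n. Asymptotically E[X] ~ (c³/6)·n^{3(1−α)} = (4³/6)·n^{1.5} → ∞; triangles are abundant w.h.p.

E[X] ≈ 21386.16398; in regime p = Θ(1/n^{1/2}) E[X] diverges (above the triangle threshold p ~ 1/n).


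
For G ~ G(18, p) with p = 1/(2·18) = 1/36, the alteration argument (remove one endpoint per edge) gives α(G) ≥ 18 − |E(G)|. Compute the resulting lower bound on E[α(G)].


E[|E(G)|] = C(18, 2)·p = 153 · (1/36) = 17/4.
E[α(G)] ≥ n − E[|E(G)|] = 18 − 17/4 = 55/4.
Numerically: ≈ 13.750000.
(This is only a lower bound; the true E[α(G)] may be larger.)

E[α(G)] ≥ 55/4 ≈ 13.750000.


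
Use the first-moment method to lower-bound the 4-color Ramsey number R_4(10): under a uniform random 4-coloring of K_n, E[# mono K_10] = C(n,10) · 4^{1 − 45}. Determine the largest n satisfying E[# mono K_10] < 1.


We need C(n, 10) · 4^{1 − 45} < 1, i.e. C(n, 10) < 4^{45 − 1} = 309485009821345068724781056.
Check values of n near the boundary:
  n = 2021: C(2021, 10) = 306347841644770462864800616; 306347841644770462864800616 < 309485009821345068724781056? YES
  n = 2022: C(2022, 10) = 307870445231474093395937796; 307870445231474093395937796 < 309485009821345068724781056? YES
  n = 2023: C(2023, 10) = 309399856285778485315440716; 309399856285778485315440716 < 309485009821345068724781056? YES
  n = 2024: C(2024, 10) = 310936101848269937576192656; 310936101848269937576192656 < 309485009821345068724781056? NO
The largest n with C(n, 10) < 309485009821345068724781056 is n = 2023 (where E[X] = 77349964071444621328860179/77371252455336267181195264 ≈ 0.99972). Hence R_4(10) > 2023, i.e. R_4(10) ≥ 2024.

Largest n = 2023; hence R_4(10) > 2023.


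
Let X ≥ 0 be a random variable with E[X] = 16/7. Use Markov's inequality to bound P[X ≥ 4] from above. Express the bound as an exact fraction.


μ = E[X] = 16/7, a = 4.
Markov: P[X ≥ 4] ≤ μ/a = (16/7)/4 = 4/7.
Numerically: ≈ 0.571.
(Since a = 4 > μ = 2.286, the bound 4/7 is < 1 and informative.)

P[X ≥ 4] ≤ 4/7 ≈ 0.571.


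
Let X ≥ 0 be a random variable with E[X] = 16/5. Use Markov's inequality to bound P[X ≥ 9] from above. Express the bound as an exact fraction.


μ = E[X] = 16/5, a = 9.
Markov: P[X ≥ 9] ≤ μ/a = (16/5)/9 = 16/45.
Numerically: ≈ 0.35556.
(Since a = 9 > μ = 3.20000, the bound 16/45 is < 1 and informative.)

P[X ≥ 9] ≤ 16/45 ≈ 0.35556.


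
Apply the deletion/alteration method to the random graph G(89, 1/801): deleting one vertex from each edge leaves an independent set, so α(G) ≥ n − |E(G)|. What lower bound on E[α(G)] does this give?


E[|E(G)|] = C(89, 2)·p = 3916 · (1/801) = 44/9.
E[α(G)] ≥ n − E[|E(G)|] = 89 − 44/9 = 757/9.
Numerically: ≈ 84.11111.
(This is only a lower bound; the true E[α(G)] may be larger.)

E[α(G)] ≥ 757/9 ≈ 84.11111.


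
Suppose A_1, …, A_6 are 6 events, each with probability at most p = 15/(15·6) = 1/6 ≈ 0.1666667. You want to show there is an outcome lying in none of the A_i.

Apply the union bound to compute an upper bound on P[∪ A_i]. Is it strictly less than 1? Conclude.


Union bound: P[∪_{i=1}^{6} A_i] ≤ Σ_i P[A_i] ≤ 6·p = 6·(1/6) = 1.
Numerically: 1 ≈ 1.0000000.
Is 1 < 1? NO.
Since the bound 1 is ≥ 1, the union bound is uninformative here; it does NOT by itself certify existence.

6·p = 1 ≈ 1.0000000; existence NOT certified by the union bound.


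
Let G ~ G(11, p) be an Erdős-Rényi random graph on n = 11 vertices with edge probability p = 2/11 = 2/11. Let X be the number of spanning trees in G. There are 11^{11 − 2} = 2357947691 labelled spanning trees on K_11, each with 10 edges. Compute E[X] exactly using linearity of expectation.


K_11 has 11^{11 − 2} = 2357947691 labelled spanning trees.
For each such spanning tree H, let X_H = 1 if all 10 edges of H are present in G. Then P[X_H = 1] = p^{10} = (2/11)^{10} = 1024/25937424601.
Summing the indicators: E[X] = Σ_H E[X_H] = 2357947691 · p^{10} = 2357947691 · 1024/25937424601 = 1024/11.
Numerically: E[X] ≈ 93.0909.

E[X] = 2357947691 · (2/11)^{10} = 1024/11 ≈ 93.0909.


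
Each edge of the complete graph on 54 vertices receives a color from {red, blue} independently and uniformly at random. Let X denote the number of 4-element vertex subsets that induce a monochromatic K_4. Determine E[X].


Let X = Σ_S X_S over the C(54, 4) = 316251 subsets S of size 4, where X_S = 1 if the K_4 on S is monochromatic.
For a fixed S, the K_4 on S has C(4, 2) = 6 edges. P[all 6 edges red] = (1/2)^6, and likewise for blue, so P[monochromatic] = 2·(1/2)^6 = 2^{1 − 6} = 1/32.
By linearity: E[X] = C(54, 4) · 2^{1 − 6} = 316251 · 1/32 = 316251/32.
Numerically: E[X] ≈ 9882.843750.

E[X] = C(54,4)·2^(1−C(4,2)) = 316251/32 ≈ 9882.843750.


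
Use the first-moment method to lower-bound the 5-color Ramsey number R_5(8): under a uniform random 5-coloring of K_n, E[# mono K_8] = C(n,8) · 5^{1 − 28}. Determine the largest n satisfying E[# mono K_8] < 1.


We need C(n, 8) · 5^{1 − 28} < 1, i.e. C(n, 8) < 5^{28 − 1} = 7450580596923828125.
Check values of n near the boundary:
  n = 857: C(857, 8) = 6983854138365964575; 6983854138365964575 < 7450580596923828125? YES
  n = 858: C(858, 8) = 7049584530256467771; 7049584530256467771 < 7450580596923828125? YES
  n = 859: C(859, 8) = 7115855595170747139; 7115855595170747139 < 7450580596923828125? YES
  n = 860: C(860, 8) = 7182671140665308145; 7182671140665308145 < 7450580596923828125? YES
  n = 861: C(861, 8) = 7250034996615275865; 7250034996615275865 < 7450580596923828125? YES
  n = 862: C(862, 8) = 7317951015318931845; 7317951015318931845 < 7450580596923828125? YES
  n = 863: C(863, 8) = 7386423071602617757; 7386423071602617757 < 7450580596923828125? YES
  n = 864: C(864, 8) = 7455455062926006708; 7455455062926006708 < 7450580596923828125? NO
The largest n with C(n, 8) < 7450580596923828125 is n = 863 (where E[X] = 7386423071602617757/7450580596923828125 ≈ 0.9914). Hence R_5(8) > 863, i.e. R_5(8) ≥ 864.

Largest n = 863; hence R_5(8) > 863.


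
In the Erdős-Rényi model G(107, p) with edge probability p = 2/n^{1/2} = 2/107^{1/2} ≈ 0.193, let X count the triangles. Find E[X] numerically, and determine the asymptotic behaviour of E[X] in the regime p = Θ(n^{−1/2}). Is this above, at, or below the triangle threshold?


Number of potential triangles: C(107, 3) = 198485.
Each occurs with probability p³ ≈ (0.193)³ ≈ 7.22794e-03.
By linearity: E[X] = C(107, 3)·p³ ≈ 198485 · 7.22794e-03 ≈ 1434.637.
Since α = 1/2 < 1, p = c/n^{1/2} ≫ 1/n is above the triangle threshold p ~ 1/n. Asymptotically E[X] ~ (c³/6)·n^{3(1−α)} = (2³/6)·n^{1.5} → ∞; triangles are abundant w.h.p.

E[X] ≈ 1434.637; in regime p = Θ(1/n^{1/2}) E[X] diverges (above the triangle threshold p ~ 1/n).


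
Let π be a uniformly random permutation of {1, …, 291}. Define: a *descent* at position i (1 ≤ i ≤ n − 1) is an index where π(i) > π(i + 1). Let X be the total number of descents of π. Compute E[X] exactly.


Write X = Σ X_I over i = 1, …, 290, with X_I the indicator of one descent.
There are 290 indicators.
For each fixed i, the pair (π(i), π(i+1)) is a uniformly random ordered pair of distinct values from {1, …, 291}; by symmetry P[π(i) > π(i+1)] = 1/2.
By linearity: E[X] = 290 · (1/2) = (291 − 1) · (1/2) = 145 ≈ 145.0000.

E[X] = 145 = 145.0000.


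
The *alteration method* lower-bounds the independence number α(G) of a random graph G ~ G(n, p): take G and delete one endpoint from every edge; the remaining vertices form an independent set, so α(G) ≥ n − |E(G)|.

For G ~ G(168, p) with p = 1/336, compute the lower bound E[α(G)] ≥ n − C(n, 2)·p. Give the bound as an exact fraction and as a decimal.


E[|E(G)|] = C(168, 2)·p = 14028 · (1/336) = 167/4.
E[α(G)] ≥ n − E[|E(G)|] = 168 − 167/4 = 505/4.
Numerically: ≈ 126.250.
(This is only a lower bound; the true E[α(G)] may be larger.)

E[α(G)] ≥ 505/4 ≈ 126.250.


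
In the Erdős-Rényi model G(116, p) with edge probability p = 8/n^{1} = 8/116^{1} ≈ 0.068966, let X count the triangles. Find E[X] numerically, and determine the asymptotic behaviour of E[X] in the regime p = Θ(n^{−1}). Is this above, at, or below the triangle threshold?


Number of potential triangles: C(116, 3) = 253460.
Each occurs with probability p³ ≈ (0.068966)³ ≈ 3.2801673e-04.
By linearity: E[X] = C(116, 3)·p³ ≈ 253460 · 3.2801673e-04 ≈ 83.13912.
Here α = 1, so p = 8/n is exactly at the triangle threshold p ~ 1/n. Asymptotically E[X] → c³/6 = 8³/6 = 256/3 ≈ 85.33333, a bounded constant. In this regime the triangle count is asymptotically Poisson(c³/6).

E[X] ≈ 83.13912; in regime p = Θ(1/n^{1}) E[X] stays bounded (at the triangle threshold p ~ 1/n).


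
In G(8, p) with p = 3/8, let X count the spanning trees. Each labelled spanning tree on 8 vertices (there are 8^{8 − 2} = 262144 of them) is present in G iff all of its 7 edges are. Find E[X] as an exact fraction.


K_8 has 8^{8 − 2} = 262144 labelled spanning trees.
For each such spanning tree H, let X_H = 1 if all 7 edges of H are present in G. Then P[X_H = 1] = p^{7} = (3/8)^{7} = 2187/2097152.
By linearity of expectation: E[X] = Σ_H E[X_H] = 262144 · p^{7} = 262144 · 2187/2097152 = 2187/8.
Numerically: E[X] ≈ 273.38.

E[X] = 262144 · (3/8)^{7} = 2187/8 ≈ 273.38.


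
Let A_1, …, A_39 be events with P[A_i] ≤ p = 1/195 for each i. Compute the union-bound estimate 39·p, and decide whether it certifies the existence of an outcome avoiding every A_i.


Union bound: P[∪_{i=1}^{39} A_i] ≤ Σ_i P[A_i] ≤ 39·p = 39·(1/195) = 1/5.
Numerically: 1/5 ≈ 0.200000.
Is 1/5 < 1? YES.
Since P[∪ A_i] ≤ 1/5 < 1, the complement has P[∩ A_i^c] ≥ 1 − 1/5 = 4/5 > 0, so some outcome avoids every A_i.

39·p = 1/5 ≈ 0.200000; existence CERTIFIED by the union bound.


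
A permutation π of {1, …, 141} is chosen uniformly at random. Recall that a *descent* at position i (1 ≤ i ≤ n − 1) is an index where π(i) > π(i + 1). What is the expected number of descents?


Write X = Σ X_I over i = 1, …, 140, with X_I the indicator of one descent.
There are 140 indicators.
For each fixed i, the pair (π(i), π(i+1)) is a uniformly random ordered pair of distinct values from {1, …, 141}; by symmetry P[π(i) > π(i+1)] = 1/2.
By linearity: E[X] = 140 · (1/2) = (141 − 1) · (1/2) = 70 ≈ 70.00000.

E[X] = 70 = 70.00000.


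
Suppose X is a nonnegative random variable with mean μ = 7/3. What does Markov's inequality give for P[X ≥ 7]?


μ = E[X] = 7/3, a = 7.
Markov: P[X ≥ 7] ≤ μ/a = (7/3)/7 = 1/3.
Numerically: ≈ 0.333333.
(Since a = 7 > μ = 2.333333, the bound 1/3 is < 1 and informative.)

P[X ≥ 7] ≤ 1/3 ≈ 0.333333.


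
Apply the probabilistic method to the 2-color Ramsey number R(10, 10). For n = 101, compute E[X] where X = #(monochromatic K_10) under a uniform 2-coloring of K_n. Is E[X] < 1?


E[X] = C(101, 10) · 2^{1 − 45} = 19212541264840 · 2^{−44} = 19212541264840/17592186044416.
As a reduced fraction: E[X] = 2401567658105/2199023255552 ≈ 1.0921.
Is E[X] < 1? NO.
Since E[X] ≥ 1, the first-moment bound is inconclusive at n = 101; it does NOT by itself certify R(10, 10) > 101.

E[X] = 2401567658105/2199023255552 ≈ 1.0921; E[X] ≥ 1; first-moment method inconclusive here.


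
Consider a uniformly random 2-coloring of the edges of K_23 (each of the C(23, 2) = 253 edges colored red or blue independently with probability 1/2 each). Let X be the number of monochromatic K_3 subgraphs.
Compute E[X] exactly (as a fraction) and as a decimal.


Let X = Σ_S X_S over the C(23, 3) = 1771 subsets S of size 3, where X_S = 1 if the K_3 on S is monochromatic.
For a fixed S, the K_3 on S has C(3, 2) = 3 edges. P[all 3 edges red] = (1/2)^3, and likewise for blue, so P[monochromatic] = 2·(1/2)^3 = 2^{1 − 3} = 1/4.
Summing: E[X] = C(23, 3) · 2^{1 − 3} = 1771 · 1/4 = 1771/4.
Numerically: E[X] ≈ 442.750000.

E[X] = C(23,3)·2^(1−C(3,2)) = 1771/4 ≈ 442.750000.
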